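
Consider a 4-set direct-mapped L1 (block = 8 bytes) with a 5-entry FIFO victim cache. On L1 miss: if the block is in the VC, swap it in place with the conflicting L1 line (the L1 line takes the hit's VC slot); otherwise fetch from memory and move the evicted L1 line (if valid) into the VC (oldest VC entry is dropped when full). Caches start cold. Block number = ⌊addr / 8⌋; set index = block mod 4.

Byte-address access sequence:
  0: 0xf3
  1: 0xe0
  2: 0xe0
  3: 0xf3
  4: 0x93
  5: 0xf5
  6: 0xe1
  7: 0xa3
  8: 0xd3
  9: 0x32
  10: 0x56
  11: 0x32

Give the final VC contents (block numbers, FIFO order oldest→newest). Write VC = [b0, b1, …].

#0 0xf3→b30/s2 MISS; vc=[]
#1 0xe0→b28/s0 MISS; vc=[]
#2 0xe0→b28/s0 L1-HIT; vc=[]
#3 0xf3→b30/s2 L1-HIT; vc=[]
#4 0x93→b18/s2 MISS; vc=[30]
#5 0xf5→b30/s2 VC-HIT; vc=[18]
#6 0xe1→b28/s0 L1-HIT; vc=[18]
#7 0xa3→b20/s0 MISS; vc=[18,28]
#8 0xd3→b26/s2 MISS; vc=[18,28,30]
#9 0x32→b6/s2 MISS; vc=[18,28,30,26]
#10 0x56→b10/s2 MISS; vc=[18,28,30,26,6]
#11 0x32→b6/s2 VC-HIT; vc=[18,28,30,26,10]

VC = [18, 28, 30, 26, 10]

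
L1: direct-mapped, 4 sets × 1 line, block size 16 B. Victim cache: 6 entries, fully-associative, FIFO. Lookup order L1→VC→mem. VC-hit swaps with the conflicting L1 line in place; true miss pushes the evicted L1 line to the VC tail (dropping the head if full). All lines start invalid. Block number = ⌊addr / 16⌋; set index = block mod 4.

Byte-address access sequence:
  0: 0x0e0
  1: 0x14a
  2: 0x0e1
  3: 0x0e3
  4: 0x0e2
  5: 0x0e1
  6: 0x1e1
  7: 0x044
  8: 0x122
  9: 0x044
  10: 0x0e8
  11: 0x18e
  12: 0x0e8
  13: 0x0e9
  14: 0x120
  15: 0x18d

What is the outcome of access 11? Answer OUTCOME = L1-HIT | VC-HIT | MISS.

OUTCOME = MISS

#0 0xe0→b14/s2 MISS; vc=[]
#1 0x14a→b20/s0 MISS; vc=[]
#2 0xe1→b14/s2 L1-HIT; vc=[]
#3 0xe3→b14/s2 L1-HIT; vc=[]
#4 0xe2→b14/s2 L1-HIT; vc=[]
#5 0xe1→b14/s2 L1-HIT; vc=[]
#6 0x1e1→b30/s2 MISS; vc=[14]
#7 0x44→b4/s0 MISS; vc=[14,20]
#8 0x122→b18/s2 MISS; vc=[14,20,30]
#9 0x44→b4/s0 L1-HIT; vc=[14,20,30]
#10 0xe8→b14/s2 VC-HIT; vc=[18,20,30]
#11 0x18e→b24/s0 MISS; vc=[18,20,30,4]
#12 0xe8→b14/s2 L1-HIT; vc=[18,20,30,4]
#13 0xe9→b14/s2 L1-HIT; vc=[18,20,30,4]
#14 0x120→b18/s2 VC-HIT; vc=[14,20,30,4]
#15 0x18d→b24/s0 L1-HIT; vc=[14,20,30,4]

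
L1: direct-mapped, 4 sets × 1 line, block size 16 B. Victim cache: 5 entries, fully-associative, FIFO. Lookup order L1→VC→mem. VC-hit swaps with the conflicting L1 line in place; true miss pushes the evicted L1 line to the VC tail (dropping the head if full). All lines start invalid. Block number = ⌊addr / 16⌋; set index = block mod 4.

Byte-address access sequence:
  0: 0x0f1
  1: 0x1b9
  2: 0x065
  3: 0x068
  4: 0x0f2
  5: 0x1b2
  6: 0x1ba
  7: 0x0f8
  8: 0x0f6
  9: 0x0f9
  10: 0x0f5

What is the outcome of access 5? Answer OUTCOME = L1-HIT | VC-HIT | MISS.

#0 0xf1→b15/s3 MISS; vc=[]
#1 0x1b9→b27/s3 MISS; vc=[15]
#2 0x65→b6/s2 MISS; vc=[15]
#3 0x68→b6/s2 L1-HIT; vc=[15]
#4 0xf2→b15/s3 VC-HIT; vc=[27]
#5 0x1b2→b27/s3 VC-HIT; vc=[15]
#6 0x1ba→b27/s3 L1-HIT; vc=[15]
#7 0xf8→b15/s3 VC-HIT; vc=[27]
#8 0xf6→b15/s3 L1-HIT; vc=[27]
#9 0xf9→b15/s3 L1-HIT; vc=[27]
#10 0xf5→b15/s3 L1-HIT; vc=[27]

OUTCOME = VC-HIT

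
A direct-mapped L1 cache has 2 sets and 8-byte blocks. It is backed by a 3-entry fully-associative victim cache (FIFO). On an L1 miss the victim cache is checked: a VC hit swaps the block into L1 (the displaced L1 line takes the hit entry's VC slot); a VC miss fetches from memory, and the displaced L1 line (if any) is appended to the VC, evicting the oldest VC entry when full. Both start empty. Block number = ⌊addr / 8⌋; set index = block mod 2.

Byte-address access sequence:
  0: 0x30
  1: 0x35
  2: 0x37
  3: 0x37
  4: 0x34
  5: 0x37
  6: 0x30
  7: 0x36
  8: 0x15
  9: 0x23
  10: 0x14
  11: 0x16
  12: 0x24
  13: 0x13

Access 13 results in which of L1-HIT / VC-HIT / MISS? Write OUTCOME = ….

OUTCOME = VC-HIT

0: 0x30 (blk 6, set 0) → MISS  vc=[]
1: 0x35 (blk 6, set 0) → L1-HIT  vc=[]
2: 0x37 (blk 6, set 0) → L1-HIT  vc=[]
3: 0x37 (blk 6, set 0) → L1-HIT  vc=[]
4: 0x34 (blk 6, set 0) → L1-HIT  vc=[]
5: 0x37 (blk 6, set 0) → L1-HIT  vc=[]
6: 0x30 (blk 6, set 0) → L1-HIT  vc=[]
7: 0x36 (blk 6, set 0) → L1-HIT  vc=[]
8: 0x15 (blk 2, set 0) → MISS  vc=[6]
9: 0x23 (blk 4, set 0) → MISS  vc=[6, 2]
10: 0x14 (blk 2, set 0) → VC-HIT  vc=[6, 4]
11: 0x16 (blk 2, set 0) → L1-HIT  vc=[6, 4]
12: 0x24 (blk 4, set 0) → VC-HIT  vc=[6, 2]
13: 0x13 (blk 2, set 0) → VC-HIT  vc=[6, 4]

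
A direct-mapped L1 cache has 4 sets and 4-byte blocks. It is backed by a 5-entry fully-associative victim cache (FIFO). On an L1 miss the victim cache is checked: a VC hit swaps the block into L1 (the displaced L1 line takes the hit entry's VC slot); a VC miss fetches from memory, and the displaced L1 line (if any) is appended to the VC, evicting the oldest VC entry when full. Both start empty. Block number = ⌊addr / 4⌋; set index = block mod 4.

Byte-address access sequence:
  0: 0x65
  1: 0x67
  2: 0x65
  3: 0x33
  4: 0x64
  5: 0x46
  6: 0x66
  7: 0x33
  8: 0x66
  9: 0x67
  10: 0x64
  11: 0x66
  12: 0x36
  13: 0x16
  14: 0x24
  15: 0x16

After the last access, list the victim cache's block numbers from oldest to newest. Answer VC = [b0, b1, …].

VC = [17, 25, 13, 9]

0: 0x65 (blk 25, set 1) → MISS  vc=[]
1: 0x67 (blk 25, set 1) → L1-HIT  vc=[]
2: 0x65 (blk 25, set 1) → L1-HIT  vc=[]
3: 0x33 (blk 12, set 0) → MISS  vc=[]
4: 0x64 (blk 25, set 1) → L1-HIT  vc=[]
5: 0x46 (blk 17, set 1) → MISS  vc=[25]
6: 0x66 (blk 25, set 1) → VC-HIT  vc=[17]
7: 0x33 (blk 12, set 0) → L1-HIT  vc=[17]
8: 0x66 (blk 25, set 1) → L1-HIT  vc=[17]
9: 0x67 (blk 25, set 1) → L1-HIT  vc=[17]
10: 0x64 (blk 25, set 1) → L1-HIT  vc=[17]
11: 0x66 (blk 25, set 1) → L1-HIT  vc=[17]
12: 0x36 (blk 13, set 1) → MISS  vc=[17, 25]
13: 0x16 (blk 5, set 1) → MISS  vc=[17, 25, 13]
14: 0x24 (blk 9, set 1) → MISS  vc=[17, 25, 13, 5]
15: 0x16 (blk 5, set 1) → VC-HIT  vc=[17, 25, 13, 9]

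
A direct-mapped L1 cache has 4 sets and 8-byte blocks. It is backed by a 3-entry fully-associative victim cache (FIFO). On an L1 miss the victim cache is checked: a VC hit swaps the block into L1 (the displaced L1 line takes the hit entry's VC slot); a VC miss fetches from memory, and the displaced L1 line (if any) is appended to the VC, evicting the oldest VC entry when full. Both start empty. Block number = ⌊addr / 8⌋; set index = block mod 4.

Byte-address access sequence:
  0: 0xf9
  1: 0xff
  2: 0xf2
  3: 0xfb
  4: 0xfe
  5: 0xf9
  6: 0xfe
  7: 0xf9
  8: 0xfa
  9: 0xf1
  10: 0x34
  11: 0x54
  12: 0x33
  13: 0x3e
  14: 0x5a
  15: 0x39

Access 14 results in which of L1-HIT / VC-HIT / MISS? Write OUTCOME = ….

0: 0xf9 (blk 31, set 3) → MISS  vc=[]
1: 0xff (blk 31, set 3) → L1-HIT  vc=[]
2: 0xf2 (blk 30, set 2) → MISS  vc=[]
3: 0xfb (blk 31, set 3) → L1-HIT  vc=[]
4: 0xfe (blk 31, set 3) → L1-HIT  vc=[]
5: 0xf9 (blk 31, set 3) → L1-HIT  vc=[]
6: 0xfe (blk 31, set 3) → L1-HIT  vc=[]
7: 0xf9 (blk 31, set 3) → L1-HIT  vc=[]
8: 0xfa (blk 31, set 3) → L1-HIT  vc=[]
9: 0xf1 (blk 30, set 2) → L1-HIT  vc=[]
10: 0x34 (blk 6, set 2) → MISS  vc=[30]
11: 0x54 (blk 10, set 2) → MISS  vc=[30, 6]
12: 0x33 (blk 6, set 2) → VC-HIT  vc=[30, 10]
13: 0x3e (blk 7, set 3) → MISS  vc=[30, 10, 31]
14: 0x5a (blk 11, set 3) → MISS  vc=[10, 31, 7]
15: 0x39 (blk 7, set 3) → VC-HIT  vc=[10, 31, 11]

OUTCOME = MISS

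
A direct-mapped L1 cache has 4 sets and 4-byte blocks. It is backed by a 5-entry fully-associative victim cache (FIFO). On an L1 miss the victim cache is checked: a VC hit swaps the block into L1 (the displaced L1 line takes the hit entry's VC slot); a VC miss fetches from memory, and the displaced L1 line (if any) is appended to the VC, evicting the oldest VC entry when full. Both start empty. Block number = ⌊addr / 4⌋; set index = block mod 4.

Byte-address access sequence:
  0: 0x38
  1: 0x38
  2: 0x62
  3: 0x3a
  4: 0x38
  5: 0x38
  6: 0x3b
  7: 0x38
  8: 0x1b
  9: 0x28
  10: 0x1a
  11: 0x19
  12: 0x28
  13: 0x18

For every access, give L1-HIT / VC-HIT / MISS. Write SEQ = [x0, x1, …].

  [0] addr=0x38 blk=14 s=2: MISS | VC []
  [1] addr=0x38 blk=14 s=2: L1-HIT | VC []
  [2] addr=0x62 blk=24 s=0: MISS | VC []
  [3] addr=0x3a blk=14 s=2: L1-HIT | VC []
  [4] addr=0x38 blk=14 s=2: L1-HIT | VC []
  [5] addr=0x38 blk=14 s=2: L1-HIT | VC []
  [6] addr=0x3b blk=14 s=2: L1-HIT | VC []
  [7] addr=0x38 blk=14 s=2: L1-HIT | VC []
  [8] addr=0x1b blk=6 s=2: MISS | VC [14]
  [9] addr=0x28 blk=10 s=2: MISS | VC [14, 6]
  [10] addr=0x1a blk=6 s=2: VC-HIT | VC [14, 10]
  [11] addr=0x19 blk=6 s=2: L1-HIT | VC [14, 10]
  [12] addr=0x28 blk=10 s=2: VC-HIT | VC [14, 6]
  [13] addr=0x18 blk=6 s=2: VC-HIT | VC [14, 10]

SEQ = [MISS, L1-HIT, MISS, L1-HIT, L1-HIT, L1-HIT, L1-HIT, L1-HIT, MISS, MISS, VC-HIT, L1-HIT, VC-HIT, VC-HIT]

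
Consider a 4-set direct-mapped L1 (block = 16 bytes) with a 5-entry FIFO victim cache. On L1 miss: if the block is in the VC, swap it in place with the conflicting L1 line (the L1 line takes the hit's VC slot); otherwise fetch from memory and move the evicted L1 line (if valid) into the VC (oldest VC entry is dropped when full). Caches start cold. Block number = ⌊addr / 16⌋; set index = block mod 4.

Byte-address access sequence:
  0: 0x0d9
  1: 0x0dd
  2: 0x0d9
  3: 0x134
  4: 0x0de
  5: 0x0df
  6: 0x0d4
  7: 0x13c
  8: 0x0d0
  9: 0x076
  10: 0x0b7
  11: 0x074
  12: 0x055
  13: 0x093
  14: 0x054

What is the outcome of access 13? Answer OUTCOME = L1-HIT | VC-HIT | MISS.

  [0] addr=0xd9 blk=13 s=1: MISS | VC []
  [1] addr=0xdd blk=13 s=1: L1-HIT | VC []
  [2] addr=0xd9 blk=13 s=1: L1-HIT | VC []
  [3] addr=0x134 blk=19 s=3: MISS | VC []
  [4] addr=0xde blk=13 s=1: L1-HIT | VC []
  [5] addr=0xdf blk=13 s=1: L1-HIT | VC []
  [6] addr=0xd4 blk=13 s=1: L1-HIT | VC []
  [7] addr=0x13c blk=19 s=3: L1-HIT | VC []
  [8] addr=0xd0 blk=13 s=1: L1-HIT | VC []
  [9] addr=0x76 blk=7 s=3: MISS | VC [19]
  [10] addr=0xb7 blk=11 s=3: MISS | VC [19, 7]
  [11] addr=0x74 blk=7 s=3: VC-HIT | VC [19, 11]
  [12] addr=0x55 blk=5 s=1: MISS | VC [19, 11, 13]
  [13] addr=0x93 blk=9 s=1: MISS | VC [19, 11, 13, 5]
  [14] addr=0x54 blk=5 s=1: VC-HIT | VC [19, 11, 13, 9]

OUTCOME = MISS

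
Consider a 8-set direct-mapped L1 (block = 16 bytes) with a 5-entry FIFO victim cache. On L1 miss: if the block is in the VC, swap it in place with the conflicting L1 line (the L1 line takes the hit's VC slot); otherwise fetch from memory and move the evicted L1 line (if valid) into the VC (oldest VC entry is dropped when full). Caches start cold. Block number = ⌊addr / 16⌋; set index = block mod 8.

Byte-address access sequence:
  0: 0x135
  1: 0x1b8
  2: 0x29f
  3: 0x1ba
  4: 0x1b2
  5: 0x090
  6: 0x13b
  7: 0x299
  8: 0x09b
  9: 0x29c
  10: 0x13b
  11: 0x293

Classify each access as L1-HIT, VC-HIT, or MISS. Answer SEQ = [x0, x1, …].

SEQ = [MISS, MISS, MISS, L1-HIT, L1-HIT, MISS, VC-HIT, VC-HIT, VC-HIT, VC-HIT, L1-HIT, L1-HIT]

0: 0x135 (blk 19, set 3) → MISS  vc=[]
1: 0x1b8 (blk 27, set 3) → MISS  vc=[19]
2: 0x29f (blk 41, set 1) → MISS  vc=[19]
3: 0x1ba (blk 27, set 3) → L1-HIT  vc=[19]
4: 0x1b2 (blk 27, set 3) → L1-HIT  vc=[19]
5: 0x90 (blk 9, set 1) → MISS  vc=[19, 41]
6: 0x13b (blk 19, set 3) → VC-HIT  vc=[27, 41]
7: 0x299 (blk 41, set 1) → VC-HIT  vc=[27, 9]
8: 0x9b (blk 9, set 1) → VC-HIT  vc=[27, 41]
9: 0x29c (blk 41, set 1) → VC-HIT  vc=[27, 9]
10: 0x13b (blk 19, set 3) → L1-HIT  vc=[27, 9]
11: 0x293 (blk 41, set 1) → L1-HIT  vc=[27, 9]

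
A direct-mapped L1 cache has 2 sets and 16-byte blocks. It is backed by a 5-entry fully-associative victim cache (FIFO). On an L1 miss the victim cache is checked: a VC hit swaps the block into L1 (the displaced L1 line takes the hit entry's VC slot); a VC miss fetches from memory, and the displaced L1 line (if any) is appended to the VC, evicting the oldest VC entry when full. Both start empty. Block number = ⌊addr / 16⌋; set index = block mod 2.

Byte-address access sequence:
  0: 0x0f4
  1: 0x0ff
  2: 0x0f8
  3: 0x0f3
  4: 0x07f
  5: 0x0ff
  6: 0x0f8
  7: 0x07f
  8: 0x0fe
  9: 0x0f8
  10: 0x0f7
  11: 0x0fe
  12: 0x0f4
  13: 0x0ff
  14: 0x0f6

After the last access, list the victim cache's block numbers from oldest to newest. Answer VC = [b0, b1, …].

VC = [7]

  [0] addr=0xf4 blk=15 s=1: MISS | VC []
  [1] addr=0xff blk=15 s=1: L1-HIT | VC []
  [2] addr=0xf8 blk=15 s=1: L1-HIT | VC []
  [3] addr=0xf3 blk=15 s=1: L1-HIT | VC []
  [4] addr=0x7f blk=7 s=1: MISS | VC [15]
  [5] addr=0xff blk=15 s=1: VC-HIT | VC [7]
  [6] addr=0xf8 blk=15 s=1: L1-HIT | VC [7]
  [7] addr=0x7f blk=7 s=1: VC-HIT | VC [15]
  [8] addr=0xfe blk=15 s=1: VC-HIT | VC [7]
  [9] addr=0xf8 blk=15 s=1: L1-HIT | VC [7]
  [10] addr=0xf7 blk=15 s=1: L1-HIT | VC [7]
  [11] addr=0xfe blk=15 s=1: L1-HIT | VC [7]
  [12] addr=0xf4 blk=15 s=1: L1-HIT | VC [7]
  [13] addr=0xff blk=15 s=1: L1-HIT | VC [7]
  [14] addr=0xf6 blk=15 s=1: L1-HIT | VC [7]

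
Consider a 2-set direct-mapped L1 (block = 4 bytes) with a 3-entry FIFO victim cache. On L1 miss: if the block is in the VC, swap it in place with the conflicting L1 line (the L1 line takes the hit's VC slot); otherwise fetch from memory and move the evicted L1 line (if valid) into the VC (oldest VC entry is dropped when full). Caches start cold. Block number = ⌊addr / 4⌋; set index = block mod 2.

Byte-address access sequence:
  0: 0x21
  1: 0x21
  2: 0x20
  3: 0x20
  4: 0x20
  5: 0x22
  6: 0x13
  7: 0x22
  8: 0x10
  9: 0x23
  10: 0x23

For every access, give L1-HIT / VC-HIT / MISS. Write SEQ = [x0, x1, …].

#0 0x21→b8/s0 MISS; vc=[]
#1 0x21→b8/s0 L1-HIT; vc=[]
#2 0x20→b8/s0 L1-HIT; vc=[]
#3 0x20→b8/s0 L1-HIT; vc=[]
#4 0x20→b8/s0 L1-HIT; vc=[]
#5 0x22→b8/s0 L1-HIT; vc=[]
#6 0x13→b4/s0 MISS; vc=[8]
#7 0x22→b8/s0 VC-HIT; vc=[4]
#8 0x10→b4/s0 VC-HIT; vc=[8]
#9 0x23→b8/s0 VC-HIT; vc=[4]
#10 0x23→b8/s0 L1-HIT; vc=[4]

SEQ = [MISS, L1-HIT, L1-HIT, L1-HIT, L1-HIT, L1-HIT, MISS, VC-HIT, VC-HIT, VC-HIT, L1-HIT]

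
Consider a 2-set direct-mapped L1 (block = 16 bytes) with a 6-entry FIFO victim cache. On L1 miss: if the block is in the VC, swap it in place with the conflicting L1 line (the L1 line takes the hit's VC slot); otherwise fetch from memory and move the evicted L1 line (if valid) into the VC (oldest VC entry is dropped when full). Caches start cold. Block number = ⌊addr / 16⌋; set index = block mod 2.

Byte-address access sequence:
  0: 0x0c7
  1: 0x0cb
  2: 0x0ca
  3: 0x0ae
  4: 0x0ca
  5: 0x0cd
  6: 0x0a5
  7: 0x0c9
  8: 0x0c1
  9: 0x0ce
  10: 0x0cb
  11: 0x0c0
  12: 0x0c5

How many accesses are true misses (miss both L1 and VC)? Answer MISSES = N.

0: 0xc7 (blk 12, set 0) → MISS  vc=[]
1: 0xcb (blk 12, set 0) → L1-HIT  vc=[]
2: 0xca (blk 12, set 0) → L1-HIT  vc=[]
3: 0xae (blk 10, set 0) → MISS  vc=[12]
4: 0xca (blk 12, set 0) → VC-HIT  vc=[10]
5: 0xcd (blk 12, set 0) → L1-HIT  vc=[10]
6: 0xa5 (blk 10, set 0) → VC-HIT  vc=[12]
7: 0xc9 (blk 12, set 0) → VC-HIT  vc=[10]
8: 0xc1 (blk 12, set 0) → L1-HIT  vc=[10]
9: 0xce (blk 12, set 0) → L1-HIT  vc=[10]
10: 0xcb (blk 12, set 0) → L1-HIT  vc=[10]
11: 0xc0 (blk 12, set 0) → L1-HIT  vc=[10]
12: 0xc5 (blk 12, set 0) → L1-HIT  vc=[10]

MISSES = 2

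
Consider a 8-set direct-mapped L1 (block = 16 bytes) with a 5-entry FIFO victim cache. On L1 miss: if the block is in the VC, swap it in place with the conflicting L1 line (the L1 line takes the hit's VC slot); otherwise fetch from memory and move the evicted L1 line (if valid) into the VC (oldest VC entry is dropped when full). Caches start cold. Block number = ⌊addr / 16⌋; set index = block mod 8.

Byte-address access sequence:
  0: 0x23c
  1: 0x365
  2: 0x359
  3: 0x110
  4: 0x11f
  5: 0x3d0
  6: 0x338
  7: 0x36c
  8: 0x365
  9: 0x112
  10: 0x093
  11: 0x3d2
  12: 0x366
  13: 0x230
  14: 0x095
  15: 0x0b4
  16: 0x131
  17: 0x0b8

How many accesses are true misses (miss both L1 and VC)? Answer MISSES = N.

MISSES = 9

0: 0x23c (blk 35, set 3) → MISS  vc=[]
1: 0x365 (blk 54, set 6) → MISS  vc=[]
2: 0x359 (blk 53, set 5) → MISS  vc=[]
3: 0x110 (blk 17, set 1) → MISS  vc=[]
4: 0x11f (blk 17, set 1) → L1-HIT  vc=[]
5: 0x3d0 (blk 61, set 5) → MISS  vc=[53]
6: 0x338 (blk 51, set 3) → MISS  vc=[53, 35]
7: 0x36c (blk 54, set 6) → L1-HIT  vc=[53, 35]
8: 0x365 (blk 54, set 6) → L1-HIT  vc=[53, 35]
9: 0x112 (blk 17, set 1) → L1-HIT  vc=[53, 35]
10: 0x93 (blk 9, set 1) → MISS  vc=[53, 35, 17]
11: 0x3d2 (blk 61, set 5) → L1-HIT  vc=[53, 35, 17]
12: 0x366 (blk 54, set 6) → L1-HIT  vc=[53, 35, 17]
13: 0x230 (blk 35, set 3) → VC-HIT  vc=[53, 51, 17]
14: 0x95 (blk 9, set 1) → L1-HIT  vc=[53, 51, 17]
15: 0xb4 (blk 11, set 3) → MISS  vc=[53, 51, 17, 35]
16: 0x131 (blk 19, set 3) → MISS  vc=[53, 51, 17, 35, 11]
17: 0xb8 (blk 11, set 3) → VC-HIT  vc=[53, 51, 17, 35, 19]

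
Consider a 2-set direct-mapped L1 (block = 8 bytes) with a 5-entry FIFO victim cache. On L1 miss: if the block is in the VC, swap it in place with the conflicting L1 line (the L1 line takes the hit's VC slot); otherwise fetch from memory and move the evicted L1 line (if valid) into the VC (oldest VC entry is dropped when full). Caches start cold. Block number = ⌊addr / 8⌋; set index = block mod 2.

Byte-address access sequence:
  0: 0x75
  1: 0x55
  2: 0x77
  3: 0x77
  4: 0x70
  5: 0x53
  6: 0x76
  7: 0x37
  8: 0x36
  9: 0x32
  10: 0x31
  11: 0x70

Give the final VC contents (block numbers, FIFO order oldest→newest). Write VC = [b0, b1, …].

  [0] addr=0x75 blk=14 s=0: MISS | VC []
  [1] addr=0x55 blk=10 s=0: MISS | VC [14]
  [2] addr=0x77 blk=14 s=0: VC-HIT | VC [10]
  [3] addr=0x77 blk=14 s=0: L1-HIT | VC [10]
  [4] addr=0x70 blk=14 s=0: L1-HIT | VC [10]
  [5] addr=0x53 blk=10 s=0: VC-HIT | VC [14]
  [6] addr=0x76 blk=14 s=0: VC-HIT | VC [10]
  [7] addr=0x37 blk=6 s=0: MISS | VC [10, 14]
  [8] addr=0x36 blk=6 s=0: L1-HIT | VC [10, 14]
  [9] addr=0x32 blk=6 s=0: L1-HIT | VC [10, 14]
  [10] addr=0x31 blk=6 s=0: L1-HIT | VC [10, 14]
  [11] addr=0x70 blk=14 s=0: VC-HIT | VC [10, 6]

VC = [10, 6]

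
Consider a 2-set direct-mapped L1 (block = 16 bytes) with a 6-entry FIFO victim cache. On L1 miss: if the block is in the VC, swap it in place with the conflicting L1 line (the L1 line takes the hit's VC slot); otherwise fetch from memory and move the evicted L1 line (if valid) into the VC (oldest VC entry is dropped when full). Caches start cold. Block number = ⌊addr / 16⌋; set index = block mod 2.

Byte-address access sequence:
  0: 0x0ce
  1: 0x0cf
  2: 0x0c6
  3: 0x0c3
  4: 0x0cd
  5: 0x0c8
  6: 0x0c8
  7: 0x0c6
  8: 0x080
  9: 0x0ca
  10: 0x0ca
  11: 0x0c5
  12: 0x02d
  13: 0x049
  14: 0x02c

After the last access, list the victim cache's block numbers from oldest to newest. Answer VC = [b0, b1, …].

#0 0xce→b12/s0 MISS; vc=[]
#1 0xcf→b12/s0 L1-HIT; vc=[]
#2 0xc6→b12/s0 L1-HIT; vc=[]
#3 0xc3→b12/s0 L1-HIT; vc=[]
#4 0xcd→b12/s0 L1-HIT; vc=[]
#5 0xc8→b12/s0 L1-HIT; vc=[]
#6 0xc8→b12/s0 L1-HIT; vc=[]
#7 0xc6→b12/s0 L1-HIT; vc=[]
#8 0x80→b8/s0 MISS; vc=[12]
#9 0xca→b12/s0 VC-HIT; vc=[8]
#10 0xca→b12/s0 L1-HIT; vc=[8]
#11 0xc5→b12/s0 L1-HIT; vc=[8]
#12 0x2d→b2/s0 MISS; vc=[8,12]
#13 0x49→b4/s0 MISS; vc=[8,12,2]
#14 0x2c→b2/s0 VC-HIT; vc=[8,12,4]

VC = [8, 12, 4]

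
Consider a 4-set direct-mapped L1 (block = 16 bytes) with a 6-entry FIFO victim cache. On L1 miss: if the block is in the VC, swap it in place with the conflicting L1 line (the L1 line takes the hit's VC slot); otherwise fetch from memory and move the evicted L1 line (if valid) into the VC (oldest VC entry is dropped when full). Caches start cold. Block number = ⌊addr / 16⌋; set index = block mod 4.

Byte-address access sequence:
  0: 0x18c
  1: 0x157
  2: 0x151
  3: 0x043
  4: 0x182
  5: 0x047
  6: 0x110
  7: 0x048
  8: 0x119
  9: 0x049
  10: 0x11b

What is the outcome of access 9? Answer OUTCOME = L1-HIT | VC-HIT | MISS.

OUTCOME = L1-HIT

  [0] addr=0x18c blk=24 s=0: MISS | VC []
  [1] addr=0x157 blk=21 s=1: MISS | VC []
  [2] addr=0x151 blk=21 s=1: L1-HIT | VC []
  [3] addr=0x43 blk=4 s=0: MISS | VC [24]
  [4] addr=0x182 blk=24 s=0: VC-HIT | VC [4]
  [5] addr=0x47 blk=4 s=0: VC-HIT | VC [24]
  [6] addr=0x110 blk=17 s=1: MISS | VC [24, 21]
  [7] addr=0x48 blk=4 s=0: L1-HIT | VC [24, 21]
  [8] addr=0x119 blk=17 s=1: L1-HIT | VC [24, 21]
  [9] addr=0x49 blk=4 s=0: L1-HIT | VC [24, 21]
  [10] addr=0x11b blk=17 s=1: L1-HIT | VC [24, 21]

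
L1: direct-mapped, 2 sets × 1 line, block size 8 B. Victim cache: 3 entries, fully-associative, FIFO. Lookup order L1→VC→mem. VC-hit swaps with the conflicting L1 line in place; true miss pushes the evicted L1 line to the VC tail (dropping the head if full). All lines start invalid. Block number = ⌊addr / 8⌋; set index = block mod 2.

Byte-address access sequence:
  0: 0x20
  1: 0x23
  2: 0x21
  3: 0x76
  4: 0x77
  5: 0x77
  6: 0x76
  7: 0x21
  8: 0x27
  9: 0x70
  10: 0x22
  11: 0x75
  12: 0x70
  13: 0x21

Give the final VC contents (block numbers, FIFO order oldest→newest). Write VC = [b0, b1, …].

  [0] addr=0x20 blk=4 s=0: MISS | VC []
  [1] addr=0x23 blk=4 s=0: L1-HIT | VC []
  [2] addr=0x21 blk=4 s=0: L1-HIT | VC []
  [3] addr=0x76 blk=14 s=0: MISS | VC [4]
  [4] addr=0x77 blk=14 s=0: L1-HIT | VC [4]
  [5] addr=0x77 blk=14 s=0: L1-HIT | VC [4]
  [6] addr=0x76 blk=14 s=0: L1-HIT | VC [4]
  [7] addr=0x21 blk=4 s=0: VC-HIT | VC [14]
  [8] addr=0x27 blk=4 s=0: L1-HIT | VC [14]
  [9] addr=0x70 blk=14 s=0: VC-HIT | VC [4]
  [10] addr=0x22 blk=4 s=0: VC-HIT | VC [14]
  [11] addr=0x75 blk=14 s=0: VC-HIT | VC [4]
  [12] addr=0x70 blk=14 s=0: L1-HIT | VC [4]
  [13] addr=0x21 blk=4 s=0: VC-HIT | VC [14]

VC = [14]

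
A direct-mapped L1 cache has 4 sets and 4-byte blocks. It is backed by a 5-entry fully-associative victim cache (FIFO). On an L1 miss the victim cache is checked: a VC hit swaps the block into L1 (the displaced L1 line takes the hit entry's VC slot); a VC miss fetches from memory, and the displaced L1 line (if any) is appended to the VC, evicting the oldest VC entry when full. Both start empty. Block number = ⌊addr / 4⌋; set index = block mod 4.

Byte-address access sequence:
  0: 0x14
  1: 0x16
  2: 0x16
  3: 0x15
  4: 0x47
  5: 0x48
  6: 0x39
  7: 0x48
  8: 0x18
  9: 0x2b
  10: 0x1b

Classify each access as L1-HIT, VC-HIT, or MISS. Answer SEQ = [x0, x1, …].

SEQ = [MISS, L1-HIT, L1-HIT, L1-HIT, MISS, MISS, MISS, VC-HIT, MISS, MISS, VC-HIT]

  [0] addr=0x14 blk=5 s=1: MISS | VC []
  [1] addr=0x16 blk=5 s=1: L1-HIT | VC []
  [2] addr=0x16 blk=5 s=1: L1-HIT | VC []
  [3] addr=0x15 blk=5 s=1: L1-HIT | VC []
  [4] addr=0x47 blk=17 s=1: MISS | VC [5]
  [5] addr=0x48 blk=18 s=2: MISS | VC [5]
  [6] addr=0x39 blk=14 s=2: MISS | VC [5, 18]
  [7] addr=0x48 blk=18 s=2: VC-HIT | VC [5, 14]
  [8] addr=0x18 blk=6 s=2: MISS | VC [5, 14, 18]
  [9] addr=0x2b blk=10 s=2: MISS | VC [5, 14, 18, 6]
  [10] addr=0x1b blk=6 s=2: VC-HIT | VC [5, 14, 18, 10]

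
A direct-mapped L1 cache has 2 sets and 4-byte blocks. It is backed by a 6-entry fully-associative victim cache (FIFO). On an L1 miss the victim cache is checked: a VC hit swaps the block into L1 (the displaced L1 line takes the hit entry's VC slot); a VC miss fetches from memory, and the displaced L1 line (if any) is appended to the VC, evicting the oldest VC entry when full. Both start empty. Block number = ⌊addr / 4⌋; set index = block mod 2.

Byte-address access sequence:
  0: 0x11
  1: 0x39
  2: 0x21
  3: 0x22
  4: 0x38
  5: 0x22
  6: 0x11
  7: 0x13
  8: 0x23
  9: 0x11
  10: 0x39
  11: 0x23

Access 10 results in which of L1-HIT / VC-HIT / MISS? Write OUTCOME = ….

OUTCOME = VC-HIT

  [0] addr=0x11 blk=4 s=0: MISS | VC []
  [1] addr=0x39 blk=14 s=0: MISS | VC [4]
  [2] addr=0x21 blk=8 s=0: MISS | VC [4, 14]
  [3] addr=0x22 blk=8 s=0: L1-HIT | VC [4, 14]
  [4] addr=0x38 blk=14 s=0: VC-HIT | VC [4, 8]
  [5] addr=0x22 blk=8 s=0: VC-HIT | VC [4, 14]
  [6] addr=0x11 blk=4 s=0: VC-HIT | VC [8, 14]
  [7] addr=0x13 blk=4 s=0: L1-HIT | VC [8, 14]
  [8] addr=0x23 blk=8 s=0: VC-HIT | VC [4, 14]
  [9] addr=0x11 blk=4 s=0: VC-HIT | VC [8, 14]
  [10] addr=0x39 blk=14 s=0: VC-HIT | VC [8, 4]
  [11] addr=0x23 blk=8 s=0: VC-HIT | VC [14, 4]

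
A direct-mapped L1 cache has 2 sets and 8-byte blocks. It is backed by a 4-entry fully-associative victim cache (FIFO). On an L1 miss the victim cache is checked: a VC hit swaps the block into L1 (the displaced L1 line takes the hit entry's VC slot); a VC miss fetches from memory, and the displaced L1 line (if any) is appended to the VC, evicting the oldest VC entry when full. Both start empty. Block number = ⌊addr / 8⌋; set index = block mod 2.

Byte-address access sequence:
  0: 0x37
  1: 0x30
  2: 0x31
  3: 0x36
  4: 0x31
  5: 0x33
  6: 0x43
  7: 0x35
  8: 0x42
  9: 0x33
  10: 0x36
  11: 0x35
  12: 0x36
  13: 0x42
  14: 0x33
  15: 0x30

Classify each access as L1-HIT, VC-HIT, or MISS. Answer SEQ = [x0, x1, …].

SEQ = [MISS, L1-HIT, L1-HIT, L1-HIT, L1-HIT, L1-HIT, MISS, VC-HIT, VC-HIT, VC-HIT, L1-HIT, L1-HIT, L1-HIT, VC-HIT, VC-HIT, L1-HIT]

0: 0x37 (blk 6, set 0) → MISS  vc=[]
1: 0x30 (blk 6, set 0) → L1-HIT  vc=[]
2: 0x31 (blk 6, set 0) → L1-HIT  vc=[]
3: 0x36 (blk 6, set 0) → L1-HIT  vc=[]
4: 0x31 (blk 6, set 0) → L1-HIT  vc=[]
5: 0x33 (blk 6, set 0) → L1-HIT  vc=[]
6: 0x43 (blk 8, set 0) → MISS  vc=[6]
7: 0x35 (blk 6, set 0) → VC-HIT  vc=[8]
8: 0x42 (blk 8, set 0) → VC-HIT  vc=[6]
9: 0x33 (blk 6, set 0) → VC-HIT  vc=[8]
10: 0x36 (blk 6, set 0) → L1-HIT  vc=[8]
11: 0x35 (blk 6, set 0) → L1-HIT  vc=[8]
12: 0x36 (blk 6, set 0) → L1-HIT  vc=[8]
13: 0x42 (blk 8, set 0) → VC-HIT  vc=[6]
14: 0x33 (blk 6, set 0) → VC-HIT  vc=[8]
15: 0x30 (blk 6, set 0) → L1-HIT  vc=[8]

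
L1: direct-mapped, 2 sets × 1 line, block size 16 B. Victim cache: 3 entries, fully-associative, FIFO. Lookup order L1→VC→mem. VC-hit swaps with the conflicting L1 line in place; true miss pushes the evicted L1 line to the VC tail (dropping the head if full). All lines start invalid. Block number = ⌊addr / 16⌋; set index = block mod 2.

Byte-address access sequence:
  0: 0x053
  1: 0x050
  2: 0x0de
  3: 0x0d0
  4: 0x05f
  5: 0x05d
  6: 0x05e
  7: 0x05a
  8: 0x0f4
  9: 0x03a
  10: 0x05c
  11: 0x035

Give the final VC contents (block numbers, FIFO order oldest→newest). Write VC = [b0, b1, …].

  [0] addr=0x53 blk=5 s=1: MISS | VC []
  [1] addr=0x50 blk=5 s=1: L1-HIT | VC []
  [2] addr=0xde blk=13 s=1: MISS | VC [5]
  [3] addr=0xd0 blk=13 s=1: L1-HIT | VC [5]
  [4] addr=0x5f blk=5 s=1: VC-HIT | VC [13]
  [5] addr=0x5d blk=5 s=1: L1-HIT | VC [13]
  [6] addr=0x5e blk=5 s=1: L1-HIT | VC [13]
  [7] addr=0x5a blk=5 s=1: L1-HIT | VC [13]
  [8] addr=0xf4 blk=15 s=1: MISS | VC [13, 5]
  [9] addr=0x3a blk=3 s=1: MISS | VC [13, 5, 15]
  [10] addr=0x5c blk=5 s=1: VC-HIT | VC [13, 3, 15]
  [11] addr=0x35 blk=3 s=1: VC-HIT | VC [13, 5, 15]

VC = [13, 5, 15]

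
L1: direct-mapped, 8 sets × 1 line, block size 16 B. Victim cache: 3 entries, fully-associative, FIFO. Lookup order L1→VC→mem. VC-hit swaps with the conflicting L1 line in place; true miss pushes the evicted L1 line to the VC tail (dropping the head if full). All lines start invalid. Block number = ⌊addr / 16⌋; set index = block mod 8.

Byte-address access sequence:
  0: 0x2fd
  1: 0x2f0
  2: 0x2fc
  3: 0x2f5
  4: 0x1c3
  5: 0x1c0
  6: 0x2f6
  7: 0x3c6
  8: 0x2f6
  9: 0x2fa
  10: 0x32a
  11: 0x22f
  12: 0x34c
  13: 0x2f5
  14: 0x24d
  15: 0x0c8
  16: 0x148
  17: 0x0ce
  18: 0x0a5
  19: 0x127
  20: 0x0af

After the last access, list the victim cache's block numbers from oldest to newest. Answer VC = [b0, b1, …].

#0 0x2fd→b47/s7 MISS; vc=[]
#1 0x2f0→b47/s7 L1-HIT; vc=[]
#2 0x2fc→b47/s7 L1-HIT; vc=[]
#3 0x2f5→b47/s7 L1-HIT; vc=[]
#4 0x1c3→b28/s4 MISS; vc=[]
#5 0x1c0→b28/s4 L1-HIT; vc=[]
#6 0x2f6→b47/s7 L1-HIT; vc=[]
#7 0x3c6→b60/s4 MISS; vc=[28]
#8 0x2f6→b47/s7 L1-HIT; vc=[28]
#9 0x2fa→b47/s7 L1-HIT; vc=[28]
#10 0x32a→b50/s2 MISS; vc=[28]
#11 0x22f→b34/s2 MISS; vc=[28,50]
#12 0x34c→b52/s4 MISS; vc=[28,50,60]
#13 0x2f5→b47/s7 L1-HIT; vc=[28,50,60]
#14 0x24d→b36/s4 MISS; vc=[50,60,52]
#15 0xc8→b12/s4 MISS; vc=[60,52,36]
#16 0x148→b20/s4 MISS; vc=[52,36,12]
#17 0xce→b12/s4 VC-HIT; vc=[52,36,20]
#18 0xa5→b10/s2 MISS; vc=[36,20,34]
#19 0x127→b18/s2 MISS; vc=[20,34,10]
#20 0xaf→b10/s2 VC-HIT; vc=[20,34,18]

VC = [20, 34, 18]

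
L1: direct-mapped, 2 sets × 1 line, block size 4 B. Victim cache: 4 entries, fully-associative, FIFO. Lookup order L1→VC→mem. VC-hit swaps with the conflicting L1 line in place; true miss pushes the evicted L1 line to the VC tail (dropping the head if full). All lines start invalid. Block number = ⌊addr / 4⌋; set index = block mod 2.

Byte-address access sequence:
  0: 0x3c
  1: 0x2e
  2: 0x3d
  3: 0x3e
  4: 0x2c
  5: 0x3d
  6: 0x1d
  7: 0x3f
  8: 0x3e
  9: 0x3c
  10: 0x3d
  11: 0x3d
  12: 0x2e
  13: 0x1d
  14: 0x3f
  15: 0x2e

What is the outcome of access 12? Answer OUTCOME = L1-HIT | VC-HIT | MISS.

#0 0x3c→b15/s1 MISS; vc=[]
#1 0x2e→b11/s1 MISS; vc=[15]
#2 0x3d→b15/s1 VC-HIT; vc=[11]
#3 0x3e→b15/s1 L1-HIT; vc=[11]
#4 0x2c→b11/s1 VC-HIT; vc=[15]
#5 0x3d→b15/s1 VC-HIT; vc=[11]
#6 0x1d→b7/s1 MISS; vc=[11,15]
#7 0x3f→b15/s1 VC-HIT; vc=[11,7]
#8 0x3e→b15/s1 L1-HIT; vc=[11,7]
#9 0x3c→b15/s1 L1-HIT; vc=[11,7]
#10 0x3d→b15/s1 L1-HIT; vc=[11,7]
#11 0x3d→b15/s1 L1-HIT; vc=[11,7]
#12 0x2e→b11/s1 VC-HIT; vc=[15,7]
#13 0x1d→b7/s1 VC-HIT; vc=[15,11]
#14 0x3f→b15/s1 VC-HIT; vc=[7,11]
#15 0x2e→b11/s1 VC-HIT; vc=[7,15]

OUTCOME = VC-HIT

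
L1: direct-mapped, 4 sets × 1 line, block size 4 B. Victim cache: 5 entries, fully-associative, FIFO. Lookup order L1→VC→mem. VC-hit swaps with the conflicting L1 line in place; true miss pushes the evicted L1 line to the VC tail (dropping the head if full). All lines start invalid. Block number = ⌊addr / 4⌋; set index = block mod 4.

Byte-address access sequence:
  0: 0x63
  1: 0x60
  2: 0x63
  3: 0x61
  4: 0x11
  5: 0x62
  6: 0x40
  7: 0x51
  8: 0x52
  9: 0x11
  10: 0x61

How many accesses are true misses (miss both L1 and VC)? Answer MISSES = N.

0: 0x63 (blk 24, set 0) → MISS  vc=[]
1: 0x60 (blk 24, set 0) → L1-HIT  vc=[]
2: 0x63 (blk 24, set 0) → L1-HIT  vc=[]
3: 0x61 (blk 24, set 0) → L1-HIT  vc=[]
4: 0x11 (blk 4, set 0) → MISS  vc=[24]
5: 0x62 (blk 24, set 0) → VC-HIT  vc=[4]
6: 0x40 (blk 16, set 0) → MISS  vc=[4, 24]
7: 0x51 (blk 20, set 0) → MISS  vc=[4, 24, 16]
8: 0x52 (blk 20, set 0) → L1-HIT  vc=[4, 24, 16]
9: 0x11 (blk 4, set 0) → VC-HIT  vc=[20, 24, 16]
10: 0x61 (blk 24, set 0) → VC-HIT  vc=[20, 4, 16]

MISSES = 4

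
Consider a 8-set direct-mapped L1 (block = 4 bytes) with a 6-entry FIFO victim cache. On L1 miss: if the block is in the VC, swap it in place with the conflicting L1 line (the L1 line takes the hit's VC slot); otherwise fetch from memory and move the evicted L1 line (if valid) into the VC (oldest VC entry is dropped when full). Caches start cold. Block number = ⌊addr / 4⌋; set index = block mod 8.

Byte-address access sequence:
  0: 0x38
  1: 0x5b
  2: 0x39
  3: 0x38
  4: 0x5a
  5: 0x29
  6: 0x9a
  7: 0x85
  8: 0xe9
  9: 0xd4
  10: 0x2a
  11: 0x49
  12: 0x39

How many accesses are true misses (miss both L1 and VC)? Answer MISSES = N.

  [0] addr=0x38 blk=14 s=6: MISS | VC []
  [1] addr=0x5b blk=22 s=6: MISS | VC [14]
  [2] addr=0x39 blk=14 s=6: VC-HIT | VC [22]
  [3] addr=0x38 blk=14 s=6: L1-HIT | VC [22]
  [4] addr=0x5a blk=22 s=6: VC-HIT | VC [14]
  [5] addr=0x29 blk=10 s=2: MISS | VC [14]
  [6] addr=0x9a blk=38 s=6: MISS | VC [14, 22]
  [7] addr=0x85 blk=33 s=1: MISS | VC [14, 22]
  [8] addr=0xe9 blk=58 s=2: MISS | VC [14, 22, 10]
  [9] addr=0xd4 blk=53 s=5: MISS | VC [14, 22, 10]
  [10] addr=0x2a blk=10 s=2: VC-HIT | VC [14, 22, 58]
  [11] addr=0x49 blk=18 s=2: MISS | VC [14, 22, 58, 10]
  [12] addr=0x39 blk=14 s=6: VC-HIT | VC [38, 22, 58, 10]

MISSES = 8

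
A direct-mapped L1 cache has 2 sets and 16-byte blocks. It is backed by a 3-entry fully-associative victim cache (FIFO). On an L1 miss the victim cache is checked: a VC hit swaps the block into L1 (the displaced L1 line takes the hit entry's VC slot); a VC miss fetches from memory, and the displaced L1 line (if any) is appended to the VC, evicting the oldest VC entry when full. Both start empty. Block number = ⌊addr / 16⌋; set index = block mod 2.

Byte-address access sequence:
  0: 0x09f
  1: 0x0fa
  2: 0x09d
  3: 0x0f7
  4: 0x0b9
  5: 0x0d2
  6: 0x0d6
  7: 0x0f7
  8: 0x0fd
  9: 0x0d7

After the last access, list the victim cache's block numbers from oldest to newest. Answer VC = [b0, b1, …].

#0 0x9f→b9/s1 MISS; vc=[]
#1 0xfa→b15/s1 MISS; vc=[9]
#2 0x9d→b9/s1 VC-HIT; vc=[15]
#3 0xf7→b15/s1 VC-HIT; vc=[9]
#4 0xb9→b11/s1 MISS; vc=[9,15]
#5 0xd2→b13/s1 MISS; vc=[9,15,11]
#6 0xd6→b13/s1 L1-HIT; vc=[9,15,11]
#7 0xf7→b15/s1 VC-HIT; vc=[9,13,11]
#8 0xfd→b15/s1 L1-HIT; vc=[9,13,11]
#9 0xd7→b13/s1 VC-HIT; vc=[9,15,11]

VC = [9, 15, 11]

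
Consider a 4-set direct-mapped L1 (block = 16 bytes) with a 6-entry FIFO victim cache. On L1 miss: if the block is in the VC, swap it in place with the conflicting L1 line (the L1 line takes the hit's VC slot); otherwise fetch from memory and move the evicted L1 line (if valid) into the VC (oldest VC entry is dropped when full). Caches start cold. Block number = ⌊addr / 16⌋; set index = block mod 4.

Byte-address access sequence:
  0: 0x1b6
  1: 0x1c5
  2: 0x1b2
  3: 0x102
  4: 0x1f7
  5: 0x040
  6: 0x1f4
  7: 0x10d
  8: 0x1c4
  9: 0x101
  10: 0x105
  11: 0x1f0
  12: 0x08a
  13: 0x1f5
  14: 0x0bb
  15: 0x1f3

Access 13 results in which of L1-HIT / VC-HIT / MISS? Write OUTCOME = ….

#0 0x1b6→b27/s3 MISS; vc=[]
#1 0x1c5→b28/s0 MISS; vc=[]
#2 0x1b2→b27/s3 L1-HIT; vc=[]
#3 0x102→b16/s0 MISS; vc=[28]
#4 0x1f7→b31/s3 MISS; vc=[28,27]
#5 0x40→b4/s0 MISS; vc=[28,27,16]
#6 0x1f4→b31/s3 L1-HIT; vc=[28,27,16]
#7 0x10d→b16/s0 VC-HIT; vc=[28,27,4]
#8 0x1c4→b28/s0 VC-HIT; vc=[16,27,4]
#9 0x101→b16/s0 VC-HIT; vc=[28,27,4]
#10 0x105→b16/s0 L1-HIT; vc=[28,27,4]
#11 0x1f0→b31/s3 L1-HIT; vc=[28,27,4]
#12 0x8a→b8/s0 MISS; vc=[28,27,4,16]
#13 0x1f5→b31/s3 L1-HIT; vc=[28,27,4,16]
#14 0xbb→b11/s3 MISS; vc=[28,27,4,16,31]
#15 0x1f3→b31/s3 VC-HIT; vc=[28,27,4,16,11]

OUTCOME = L1-HIT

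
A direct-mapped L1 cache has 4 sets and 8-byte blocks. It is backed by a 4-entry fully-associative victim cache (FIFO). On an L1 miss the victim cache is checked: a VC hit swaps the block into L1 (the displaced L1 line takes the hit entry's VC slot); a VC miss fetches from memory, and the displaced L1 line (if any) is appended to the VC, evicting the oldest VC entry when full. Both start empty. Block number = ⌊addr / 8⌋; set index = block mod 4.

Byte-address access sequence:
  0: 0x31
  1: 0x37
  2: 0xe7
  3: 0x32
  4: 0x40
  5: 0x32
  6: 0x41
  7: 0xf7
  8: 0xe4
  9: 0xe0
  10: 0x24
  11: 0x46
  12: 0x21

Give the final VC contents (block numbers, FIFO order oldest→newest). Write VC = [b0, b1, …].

VC = [8, 6, 28]

  [0] addr=0x31 blk=6 s=2: MISS | VC []
  [1] addr=0x37 blk=6 s=2: L1-HIT | VC []
  [2] addr=0xe7 blk=28 s=0: MISS | VC []
  [3] addr=0x32 blk=6 s=2: L1-HIT | VC []
  [4] addr=0x40 blk=8 s=0: MISS | VC [28]
  [5] addr=0x32 blk=6 s=2: L1-HIT | VC [28]
  [6] addr=0x41 blk=8 s=0: L1-HIT | VC [28]
  [7] addr=0xf7 blk=30 s=2: MISS | VC [28, 6]
  [8] addr=0xe4 blk=28 s=0: VC-HIT | VC [8, 6]
  [9] addr=0xe0 blk=28 s=0: L1-HIT | VC [8, 6]
  [10] addr=0x24 blk=4 s=0: MISS | VC [8, 6, 28]
  [11] addr=0x46 blk=8 s=0: VC-HIT | VC [4, 6, 28]
  [12] addr=0x21 blk=4 s=0: VC-HIT | VC [8, 6, 28]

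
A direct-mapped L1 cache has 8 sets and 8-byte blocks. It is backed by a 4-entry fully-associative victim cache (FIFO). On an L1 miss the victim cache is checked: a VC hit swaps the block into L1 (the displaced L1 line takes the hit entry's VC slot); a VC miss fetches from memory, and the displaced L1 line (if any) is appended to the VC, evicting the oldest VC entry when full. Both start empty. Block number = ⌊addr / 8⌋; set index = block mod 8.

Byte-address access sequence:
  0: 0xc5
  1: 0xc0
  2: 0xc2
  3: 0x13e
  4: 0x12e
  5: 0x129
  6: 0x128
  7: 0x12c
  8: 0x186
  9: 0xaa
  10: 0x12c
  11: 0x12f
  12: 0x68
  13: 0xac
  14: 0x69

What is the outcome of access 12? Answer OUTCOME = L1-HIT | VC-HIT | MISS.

OUTCOME = MISS

0: 0xc5 (blk 24, set 0) → MISS  vc=[]
1: 0xc0 (blk 24, set 0) → L1-HIT  vc=[]
2: 0xc2 (blk 24, set 0) → L1-HIT  vc=[]
3: 0x13e (blk 39, set 7) → MISS  vc=[]
4: 0x12e (blk 37, set 5) → MISS  vc=[]
5: 0x129 (blk 37, set 5) → L1-HIT  vc=[]
6: 0x128 (blk 37, set 5) → L1-HIT  vc=[]
7: 0x12c (blk 37, set 5) → L1-HIT  vc=[]
8: 0x186 (blk 48, set 0) → MISS  vc=[24]
9: 0xaa (blk 21, set 5) → MISS  vc=[24, 37]
10: 0x12c (blk 37, set 5) → VC-HIT  vc=[24, 21]
11: 0x12f (blk 37, set 5) → L1-HIT  vc=[24, 21]
12: 0x68 (blk 13, set 5) → MISS  vc=[24, 21, 37]
13: 0xac (blk 21, set 5) → VC-HIT  vc=[24, 13, 37]
14: 0x69 (blk 13, set 5) → VC-HIT  vc=[24, 21, 37]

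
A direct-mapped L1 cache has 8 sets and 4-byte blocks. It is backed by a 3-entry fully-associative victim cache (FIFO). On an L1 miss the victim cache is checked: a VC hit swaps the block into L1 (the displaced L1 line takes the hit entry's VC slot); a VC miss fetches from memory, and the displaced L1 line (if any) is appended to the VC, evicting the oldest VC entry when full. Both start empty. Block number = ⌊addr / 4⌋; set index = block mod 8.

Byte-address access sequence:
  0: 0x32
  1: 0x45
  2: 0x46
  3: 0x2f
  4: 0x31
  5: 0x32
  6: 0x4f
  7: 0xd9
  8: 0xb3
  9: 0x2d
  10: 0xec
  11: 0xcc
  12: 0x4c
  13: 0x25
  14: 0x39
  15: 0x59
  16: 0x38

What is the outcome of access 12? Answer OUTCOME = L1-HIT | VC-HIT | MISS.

  [0] addr=0x32 blk=12 s=4: MISS | VC []
  [1] addr=0x45 blk=17 s=1: MISS | VC []
  [2] addr=0x46 blk=17 s=1: L1-HIT | VC []
  [3] addr=0x2f blk=11 s=3: MISS | VC []
  [4] addr=0x31 blk=12 s=4: L1-HIT | VC []
  [5] addr=0x32 blk=12 s=4: L1-HIT | VC []
  [6] addr=0x4f blk=19 s=3: MISS | VC [11]
  [7] addr=0xd9 blk=54 s=6: MISS | VC [11]
  [8] addr=0xb3 blk=44 s=4: MISS | VC [11, 12]
  [9] addr=0x2d blk=11 s=3: VC-HIT | VC [19, 12]
  [10] addr=0xec blk=59 s=3: MISS | VC [19, 12, 11]
  [11] addr=0xcc blk=51 s=3: MISS | VC [12, 11, 59]
  [12] addr=0x4c blk=19 s=3: MISS | VC [11, 59, 51]
  [13] addr=0x25 blk=9 s=1: MISS | VC [59, 51, 17]
  [14] addr=0x39 blk=14 s=6: MISS | VC [51, 17, 54]
  [15] addr=0x59 blk=22 s=6: MISS | VC [17, 54, 14]
  [16] addr=0x38 blk=14 s=6: VC-HIT | VC [17, 54, 22]

OUTCOME = MISS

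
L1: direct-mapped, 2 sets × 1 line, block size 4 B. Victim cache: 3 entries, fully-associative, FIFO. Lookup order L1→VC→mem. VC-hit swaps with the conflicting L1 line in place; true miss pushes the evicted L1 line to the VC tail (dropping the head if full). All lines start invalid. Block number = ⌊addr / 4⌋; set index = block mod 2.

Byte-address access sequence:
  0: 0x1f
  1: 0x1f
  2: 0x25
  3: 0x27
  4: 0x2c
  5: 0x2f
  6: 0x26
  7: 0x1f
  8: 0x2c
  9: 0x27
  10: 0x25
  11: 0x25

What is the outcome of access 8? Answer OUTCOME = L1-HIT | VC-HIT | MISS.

  [0] addr=0x1f blk=7 s=1: MISS | VC []
  [1] addr=0x1f blk=7 s=1: L1-HIT | VC []
  [2] addr=0x25 blk=9 s=1: MISS | VC [7]
  [3] addr=0x27 blk=9 s=1: L1-HIT | VC [7]
  [4] addr=0x2c blk=11 s=1: MISS | VC [7, 9]
  [5] addr=0x2f blk=11 s=1: L1-HIT | VC [7, 9]
  [6] addr=0x26 blk=9 s=1: VC-HIT | VC [7, 11]
  [7] addr=0x1f blk=7 s=1: VC-HIT | VC [9, 11]
  [8] addr=0x2c blk=11 s=1: VC-HIT | VC [9, 7]
  [9] addr=0x27 blk=9 s=1: VC-HIT | VC [11, 7]
  [10] addr=0x25 blk=9 s=1: L1-HIT | VC [11, 7]
  [11] addr=0x25 blk=9 s=1: L1-HIT | VC [11, 7]

OUTCOME = VC-HIT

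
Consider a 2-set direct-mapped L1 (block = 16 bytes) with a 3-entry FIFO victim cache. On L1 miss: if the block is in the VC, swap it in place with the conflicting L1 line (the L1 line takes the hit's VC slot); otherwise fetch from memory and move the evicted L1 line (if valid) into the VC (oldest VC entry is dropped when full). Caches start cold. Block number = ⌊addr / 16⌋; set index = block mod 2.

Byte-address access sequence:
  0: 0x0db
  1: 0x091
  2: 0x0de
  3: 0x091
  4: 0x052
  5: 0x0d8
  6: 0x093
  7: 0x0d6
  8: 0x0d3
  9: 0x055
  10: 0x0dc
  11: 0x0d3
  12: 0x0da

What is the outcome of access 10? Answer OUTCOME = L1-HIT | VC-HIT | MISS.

0: 0xdb (blk 13, set 1) → MISS  vc=[]
1: 0x91 (blk 9, set 1) → MISS  vc=[13]
2: 0xde (blk 13, set 1) → VC-HIT  vc=[9]
3: 0x91 (blk 9, set 1) → VC-HIT  vc=[13]
4: 0x52 (blk 5, set 1) → MISS  vc=[13, 9]
5: 0xd8 (blk 13, set 1) → VC-HIT  vc=[5, 9]
6: 0x93 (blk 9, set 1) → VC-HIT  vc=[5, 13]
7: 0xd6 (blk 13, set 1) → VC-HIT  vc=[5, 9]
8: 0xd3 (blk 13, set 1) → L1-HIT  vc=[5, 9]
9: 0x55 (blk 5, set 1) → VC-HIT  vc=[13, 9]
10: 0xdc (blk 13, set 1) → VC-HIT  vc=[5, 9]
11: 0xd3 (blk 13, set 1) → L1-HIT  vc=[5, 9]
12: 0xda (blk 13, set 1) → L1-HIT  vc=[5, 9]

OUTCOME = VC-HIT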